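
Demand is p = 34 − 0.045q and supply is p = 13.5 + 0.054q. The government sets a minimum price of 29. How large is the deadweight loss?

Competitive equilibrium: 34 − 0.045q = 13.5 + 0.054q → q* = 207.0707, p* = 24.6818.
At the floor p = 29, quantity demanded = (34 − 29)/0.045 = 111.1111.
Sellers' marginal cost at q' = 111.1111: 13.5 + 0.054·111.1111 = 19.5.
Δq = 207.0707 − 111.1111 = 95.9596; wedge = 29 − 19.5 = 9.5.
Welfare loss = ½ × 95.9596 × 9.5 = 455.81.

455.81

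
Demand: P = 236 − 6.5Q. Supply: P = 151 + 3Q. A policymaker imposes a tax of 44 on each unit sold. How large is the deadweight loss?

101.89

Competitive equilibrium: 236 − 6.5Q = 151 + 3Q → Q* = 8.94737, P* = 177.84211.
With the tax, the buyer price exceeds the seller price by 44: (236 − 6.5Q) − (151 + 3Q) = 44 → Q' = 4.31579.
ΔQ = 8.94737 − 4.31579 = 4.63158; the wedge equals the tax, 44.
Deadweight loss = ½ × 4.63158 × 44 = 101.89.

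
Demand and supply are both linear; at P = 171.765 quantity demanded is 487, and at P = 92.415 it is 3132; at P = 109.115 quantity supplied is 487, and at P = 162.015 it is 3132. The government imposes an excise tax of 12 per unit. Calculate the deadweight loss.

1440

Demand slope = (92.415 − 171.765)/(3132 − 487) = −0.03, so P = 186.375 − 0.03Q.
Supply slope = (162.015 − 109.115)/(3132 − 487) = 0.02, so P = 99.375 + 0.02Q.
Competitive equilibrium: 186.375 − 0.03Q = 99.375 + 0.02Q → Q* = 1740, P* = 134.175.
With the tax, the buyer price exceeds the seller price by 12: (186.375 − 0.03Q) − (99.375 + 0.02Q) = 12 → Q' = 1500.
ΔQ = 1740 − 1500 = 240; the wedge equals the tax, 12.
Welfare loss = ½ × 240 × 12 = 1440.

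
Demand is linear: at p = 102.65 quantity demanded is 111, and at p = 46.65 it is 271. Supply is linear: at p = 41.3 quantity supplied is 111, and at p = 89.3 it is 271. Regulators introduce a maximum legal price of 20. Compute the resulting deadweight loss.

Demand slope = (46.65 − 102.65)/(271 − 111) = −0.35, so p = 141.5 − 0.35q.
Supply slope = (89.3 − 41.3)/(271 − 111) = 0.3, so p = 8 + 0.3q.
Competitive equilibrium: 141.5 − 0.35q = 8 + 0.3q → q* = 205.3846, p* = 69.6154.
At the ceiling p = 20, quantity supplied = (20 − 8)/0.3 = 40.
Willingness to pay at q' = 40: 141.5 − 0.35·40 = 127.5.
Δq = 205.3846 − 40 = 165.3846; wedge = 127.5 − 20 = 107.5.
DWL = ½ × 165.3846 × 107.5 = 8889.42.

8889.42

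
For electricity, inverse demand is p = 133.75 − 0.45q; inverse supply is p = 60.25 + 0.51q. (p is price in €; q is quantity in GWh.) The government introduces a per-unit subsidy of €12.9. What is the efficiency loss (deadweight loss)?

Competitive equilibrium: 133.75 − 0.45q = 60.25 + 0.51q → q* = 76.5625, p* = 99.2969.
The subsidy lowers effective supply by 12.9: p = 47.35 + 0.51q.
New quantity: 133.75 − 0.45q = 47.35 + 0.51q → q' = 90.
Overproduction Δq = 90 − 76.5625 = 13.4375; wedge = subsidy = 12.9.
DWL = ½ × 13.4375 × 12.9 = €86.67.

€86.67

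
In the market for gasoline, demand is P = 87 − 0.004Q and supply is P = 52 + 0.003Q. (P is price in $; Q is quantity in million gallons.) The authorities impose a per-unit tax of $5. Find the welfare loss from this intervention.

Competitive equilibrium: 87 − 0.004Q = 52 + 0.003Q → Q* = 5000, P* = 67.
With the tax, the buyer price exceeds the seller price by 5: (87 − 0.004Q) − (52 + 0.003Q) = 5 → Q' = 4285.7143.
ΔQ = 5000 − 4285.7143 = 714.2857; the wedge equals the tax, 5.
The triangle = ½ × 714.2857 × 5 = $1785.71 million.

$1785.71 million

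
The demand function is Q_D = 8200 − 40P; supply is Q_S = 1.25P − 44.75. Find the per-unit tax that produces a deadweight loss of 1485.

49.5

In inverse form: demand P = 205 − 0.025Q, supply P = 35.8 + 0.8Q.
Competitive equilibrium: 205 − 0.025Q = 35.8 + 0.8Q → Q* = 205.0909, P* = 199.8727.
A tax t gives ΔQ = t/0.825 and wedge t, so DWL = t²/1.65.
t²/1.65 = 1485 → t² = 2450.25 → t = 49.5.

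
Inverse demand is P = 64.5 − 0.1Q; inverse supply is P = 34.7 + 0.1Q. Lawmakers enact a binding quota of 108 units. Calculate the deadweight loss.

168.10

Competitive equilibrium: 64.5 − 0.1Q = 34.7 + 0.1Q → Q* = 149, P* = 49.6.
At Q = 108: demand price = 64.5 − 0.1·108 = 53.7; supply price = 34.7 + 0.1·108 = 45.5.
ΔQ = 149 − 108 = 41; wedge = 53.7 − 45.5 = 8.2.
DWL = ½ × 41 × 8.2 = 168.10.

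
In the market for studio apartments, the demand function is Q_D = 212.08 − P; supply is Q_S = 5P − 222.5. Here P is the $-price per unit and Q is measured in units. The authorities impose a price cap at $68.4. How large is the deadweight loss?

In inverse form: demand P = 212.08 − Q, supply P = 44.5 + 0.2Q.
Competitive equilibrium: 212.08 − Q = 44.5 + 0.2Q → Q* = 139.65, P* = 72.43.
At the ceiling P = 68.4, quantity supplied = (68.4 − 44.5)/0.2 = 119.5.
Willingness to pay at Q' = 119.5: 212.08 − 1·119.5 = 92.58.
ΔQ = 139.65 − 119.5 = 20.15; wedge = 92.58 − 68.4 = 24.18.
Deadweight loss = ½ × 20.15 × 24.18 = $243.61.

$243.61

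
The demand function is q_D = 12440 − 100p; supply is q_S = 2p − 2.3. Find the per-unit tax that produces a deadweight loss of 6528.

In inverse form: demand p = 124.4 − 0.01q, supply p = 1.15 + 0.5q.
Competitive equilibrium: 124.4 − 0.01q = 1.15 + 0.5q → q* = 241.6667, p* = 121.9833.
A tax t gives Δq = t/0.51 and wedge t, so DWL = t²/1.02.
t²/1.02 = 6528 → t² = 6658.56 → t = 81.6.

81.6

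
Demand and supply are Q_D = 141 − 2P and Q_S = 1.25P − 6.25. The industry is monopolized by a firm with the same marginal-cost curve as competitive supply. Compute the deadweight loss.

127.32

In inverse form: demand P = 70.5 − 0.5Q, supply P = 5 + 0.8Q.
Competitive equilibrium: 70.5 − 0.5Q = 5 + 0.8Q → Q* = 50.3846, P* = 45.3077.
Marginal revenue: MR = 70.5 − Q. Set MR = MC: 70.5 − Q = 5 + 0.8Q → Q_m = 36.3889.
Price P_m = 70.5 − 0.5·36.3889 = 52.3056; MC(Q_m) = 5 + 0.8·36.3889 = 34.1111.
Competitive Q* = 50.3846, so ΔQ = 13.9957; wedge = 52.3056 − 34.1111 = 18.1945.
Deadweight loss = ½ × 13.9957 × 18.1945 = 127.32.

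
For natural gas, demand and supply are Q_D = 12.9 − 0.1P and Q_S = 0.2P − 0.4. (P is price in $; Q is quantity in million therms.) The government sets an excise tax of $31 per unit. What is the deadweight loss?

In inverse form: demand P = 129 − 10Q, supply P = 2 + 5Q.
Competitive equilibrium: 129 − 10Q = 2 + 5Q → Q* = 8.4667, P* = 44.3333.
With the tax, the buyer price exceeds the seller price by 31: (129 − 10Q) − (2 + 5Q) = 31 → Q' = 6.4.
ΔQ = 8.4667 − 6.4 = 2.0667; the wedge equals the tax, 31.
DWL = ½ × 2.0667 × 31 = $32.03 million.

$32.03 million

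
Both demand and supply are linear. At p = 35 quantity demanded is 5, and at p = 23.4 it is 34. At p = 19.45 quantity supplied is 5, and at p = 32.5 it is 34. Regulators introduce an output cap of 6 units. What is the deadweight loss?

127.11

Demand slope = (23.4 − 35)/(34 − 5) = −0.4, so p = 37 − 0.4q.
Supply slope = (32.5 − 19.45)/(34 − 5) = 0.45, so p = 17.2 + 0.45q.
Competitive equilibrium: 37 − 0.4q = 17.2 + 0.45q → q* = 23.2941, p* = 27.6824.
At q = 6: demand price = 37 − 0.4·6 = 34.6; supply price = 17.2 + 0.45·6 = 19.9.
Δq = 23.2941 − 6 = 17.2941; wedge = 34.6 − 19.9 = 14.7.
The triangle = ½ × 17.2941 × 14.7 = 127.11.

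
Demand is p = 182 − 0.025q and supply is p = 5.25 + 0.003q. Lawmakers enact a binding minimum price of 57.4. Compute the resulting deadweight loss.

Competitive equilibrium: 182 − 0.025q = 5.25 + 0.003q → q* = 6312.5, p* = 24.1875.
At the floor p = 57.4, quantity demanded = (182 − 57.4)/0.025 = 4984.
Sellers' marginal cost at q' = 4984: 5.25 + 0.003·4984 = 20.202.
Δq = 6312.5 − 4984 = 1328.5; wedge = 57.4 − 20.202 = 37.198.
DWL = ½ × 1328.5 × 37.198 = 24708.77.

24708.77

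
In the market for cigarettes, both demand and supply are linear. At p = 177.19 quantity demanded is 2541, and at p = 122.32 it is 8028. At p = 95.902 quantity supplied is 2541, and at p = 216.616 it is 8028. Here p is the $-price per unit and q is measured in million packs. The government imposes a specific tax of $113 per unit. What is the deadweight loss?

Demand slope = (122.32 − 177.19)/(8028 − 2541) = −0.01, so p = 202.6 − 0.01q.
Supply slope = (216.616 − 95.902)/(8028 − 2541) = 0.022, so p = 40 + 0.022q.
Competitive equilibrium: 202.6 − 0.01q = 40 + 0.022q → q* = 5081.25, p* = 151.7875.
With the tax, the buyer price exceeds the seller price by 113: (202.6 − 0.01q) − (40 + 0.022q) = 113 → q' = 1550.
Δq = 5081.25 − 1550 = 3531.25; the wedge equals the tax, 113.
Deadweight loss = ½ × 3531.25 × 113 = $199515.625 million.

$199515.625 million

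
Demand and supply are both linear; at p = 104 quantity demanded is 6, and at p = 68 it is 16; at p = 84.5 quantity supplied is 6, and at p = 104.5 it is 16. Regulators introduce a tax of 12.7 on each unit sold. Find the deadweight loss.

Demand slope = (68 − 104)/(16 − 6) = −3.6, so p = 125.6 − 3.6q.
Supply slope = (104.5 − 84.5)/(16 − 6) = 2, so p = 72.5 + 2q.
Competitive equilibrium: 125.6 − 3.6q = 72.5 + 2q → q* = 9.4821, p* = 91.4643.
With the tax, the buyer price exceeds the seller price by 12.7: (125.6 − 3.6q) − (72.5 + 2q) = 12.7 → q' = 7.2143.
Δq = 9.4821 − 7.2143 = 2.2678; the wedge equals the tax, 12.7.
Deadweight loss = ½ × 2.2678 × 12.7 = 14.40.

14.40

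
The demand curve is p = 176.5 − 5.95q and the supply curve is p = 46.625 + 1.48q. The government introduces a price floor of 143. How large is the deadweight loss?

521.63

Competitive equilibrium: 176.5 − 5.95q = 46.625 + 1.48q → q* = 17.4798, p* = 72.4951.
At the floor p = 143, quantity demanded = (176.5 − 143)/5.95 = 5.6303.
Sellers' marginal cost at q' = 5.6303: 46.625 + 1.48·5.6303 = 54.9578.
Δq = 17.4798 − 5.6303 = 11.8495; wedge = 143 − 54.9578 = 88.0422.
Deadweight loss = ½ × 11.8495 × 88.0422 = 521.63.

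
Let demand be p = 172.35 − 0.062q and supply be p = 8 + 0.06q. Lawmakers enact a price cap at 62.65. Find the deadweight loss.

Competitive equilibrium: 172.35 − 0.062q = 8 + 0.06q → q* = 1347.1311, p* = 88.8279.
At the ceiling p = 62.65, quantity supplied = (62.65 − 8)/0.06 = 910.8333.
Willingness to pay at q' = 910.8333: 172.35 − 0.062·910.8333 = 115.8783.
Δq = 1347.1311 − 910.8333 = 436.2978; wedge = 115.8783 − 62.65 = 53.2283.
DWL = ½ × 436.2978 × 53.2283 = 11611.70.

11611.70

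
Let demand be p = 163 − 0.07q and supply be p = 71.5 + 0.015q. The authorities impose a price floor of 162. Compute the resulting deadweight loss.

47950.06

Competitive equilibrium: 163 − 0.07q = 71.5 + 0.015q → q* = 1076.47059, p* = 87.64706.
At the floor p = 162, quantity demanded = (163 − 162)/0.07 = 14.28571.
Sellers' marginal cost at q' = 14.28571: 71.5 + 0.015·14.28571 = 71.71429.
Δq = 1076.47059 − 14.28571 = 1062.18488; wedge = 162 − 71.71429 = 90.28571.
Deadweight loss = ½ × 1062.18488 × 90.28571 = 47950.06.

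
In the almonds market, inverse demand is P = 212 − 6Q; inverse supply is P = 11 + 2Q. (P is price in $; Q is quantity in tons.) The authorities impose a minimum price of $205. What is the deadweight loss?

$2296.01

Competitive equilibrium: 212 − 6Q = 11 + 2Q → Q* = 25.125, P* = 61.25.
At the floor P = 205, quantity demanded = (212 − 205)/6 = 1.16667.
Sellers' marginal cost at Q' = 1.16667: 11 + 2·1.16667 = 13.33334.
ΔQ = 25.125 − 1.16667 = 23.95833; wedge = 205 − 13.33334 = 191.66666.
The triangle = ½ × 23.95833 × 191.66666 = $2296.01.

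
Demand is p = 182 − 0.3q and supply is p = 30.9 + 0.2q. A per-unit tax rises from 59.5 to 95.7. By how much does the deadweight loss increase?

5618.24

Competitive equilibrium: 182 − 0.3q = 30.9 + 0.2q → q* = 302.2, p* = 91.34.
For a per-unit tax t: Δq = t/0.5, so DWL = ½·t·(t/0.5) = t²/1.
At t = 59.5: DWL = 3540.25. At t = 95.7: DWL = 9158.49.
Increase = 9158.49 − 3540.25 = 5618.24.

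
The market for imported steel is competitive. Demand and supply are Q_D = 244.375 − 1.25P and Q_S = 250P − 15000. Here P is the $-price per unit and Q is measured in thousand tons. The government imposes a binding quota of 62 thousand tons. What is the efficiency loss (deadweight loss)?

In inverse form: demand P = 195.5 − 0.8Q, supply P = 60 + 0.004Q.
Competitive equilibrium: 195.5 − 0.8Q = 60 + 0.004Q → Q* = 168.5323, P* = 60.6741.
At Q = 62: demand price = 195.5 − 0.8·62 = 145.9; supply price = 60 + 0.004·62 = 60.248.
ΔQ = 168.5323 − 62 = 106.5323; wedge = 145.9 − 60.248 = 85.652.
Deadweight loss = ½ × 106.5323 × 85.652 = $4562.35 thousand.

$4562.35 thousand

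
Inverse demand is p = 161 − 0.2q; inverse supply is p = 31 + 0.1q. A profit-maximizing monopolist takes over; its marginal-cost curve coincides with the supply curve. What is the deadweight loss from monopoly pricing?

4506.67

Competitive equilibrium: 161 − 0.2q = 31 + 0.1q → q* = 433.3333, p* = 74.3333.
Marginal revenue: MR = 161 − 0.4q. Set MR = MC: 161 − 0.4q = 31 + 0.1q → q_m = 260.
Price p_m = 161 − 0.2·260 = 109; MC(q_m) = 31 + 0.1·260 = 57.
Competitive q* = 433.3333, so Δq = 173.3333; wedge = 109 − 57 = 52.
DWL = ½ × 173.3333 × 52 = 4506.67.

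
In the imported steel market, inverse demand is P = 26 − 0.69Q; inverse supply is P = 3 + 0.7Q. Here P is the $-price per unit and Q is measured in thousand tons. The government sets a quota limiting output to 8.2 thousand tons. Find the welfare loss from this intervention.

$48.42 thousand

Competitive equilibrium: 26 − 0.69Q = 3 + 0.7Q → Q* = 16.5468, P* = 14.5827.
At Q = 8.2: demand price = 26 − 0.69·8.2 = 20.342; supply price = 3 + 0.7·8.2 = 8.74.
ΔQ = 16.5468 − 8.2 = 8.3468; wedge = 20.342 − 8.74 = 11.602.
The triangle = ½ × 8.3468 × 11.602 = $48.42 thousand.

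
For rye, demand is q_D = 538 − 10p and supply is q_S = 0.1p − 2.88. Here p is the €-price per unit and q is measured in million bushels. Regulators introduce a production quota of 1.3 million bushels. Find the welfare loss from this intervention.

€6.98 million

In inverse form: demand p = 53.8 − 0.1q, supply p = 28.8 + 10q.
Competitive equilibrium: 53.8 − 0.1q = 28.8 + 10q → q* = 2.47525, p* = 53.55248.
At q = 1.3: demand price = 53.8 − 0.1·1.3 = 53.67; supply price = 28.8 + 10·1.3 = 41.8.
Δq = 2.47525 − 1.3 = 1.17525; wedge = 53.67 − 41.8 = 11.87.
Deadweight loss = ½ × 1.17525 × 11.87 = €6.98 million.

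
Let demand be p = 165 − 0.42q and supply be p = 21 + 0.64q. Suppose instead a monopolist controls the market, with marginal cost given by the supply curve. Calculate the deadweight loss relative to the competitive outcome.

787.71

Competitive equilibrium: 165 − 0.42q = 21 + 0.64q → q* = 135.8491, p* = 107.9434.
Marginal revenue: MR = 165 − 0.84q. Set MR = MC: 165 − 0.84q = 21 + 0.64q → q_m = 97.2973.
Price p_m = 165 − 0.42·97.2973 = 124.1351; MC(q_m) = 21 + 0.64·97.2973 = 83.2703.
Competitive q* = 135.8491, so Δq = 38.5518; wedge = 124.1351 − 83.2703 = 40.8648.
DWL = ½ × 38.5518 × 40.8648 = 787.71.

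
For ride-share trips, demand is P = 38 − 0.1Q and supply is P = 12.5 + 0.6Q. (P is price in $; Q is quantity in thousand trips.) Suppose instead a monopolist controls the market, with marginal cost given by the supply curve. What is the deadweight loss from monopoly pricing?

Competitive equilibrium: 38 − 0.1Q = 12.5 + 0.6Q → Q* = 36.4286, P* = 34.3571.
Marginal revenue: MR = 38 − 0.2Q. Set MR = MC: 38 − 0.2Q = 12.5 + 0.6Q → Q_m = 31.875.
Price P_m = 38 − 0.1·31.875 = 34.8125; MC(Q_m) = 12.5 + 0.6·31.875 = 31.625.
Competitive Q* = 36.4286, so ΔQ = 4.5536; wedge = 34.8125 − 31.625 = 3.1875.
Deadweight loss = ½ × 4.5536 × 3.1875 = $7.26 thousand.

$7.26 thousand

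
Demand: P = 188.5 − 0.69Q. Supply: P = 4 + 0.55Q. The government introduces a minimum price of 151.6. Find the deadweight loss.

5632.32

Competitive equilibrium: 188.5 − 0.69Q = 4 + 0.55Q → Q* = 148.79032, P* = 85.83468.
At the floor P = 151.6, quantity demanded = (188.5 − 151.6)/0.69 = 53.47826.
Sellers' marginal cost at Q' = 53.47826: 4 + 0.55·53.47826 = 33.41304.
ΔQ = 148.79032 − 53.47826 = 95.31206; wedge = 151.6 − 33.41304 = 118.18696.
Welfare loss = ½ × 95.31206 × 118.18696 = 5632.32.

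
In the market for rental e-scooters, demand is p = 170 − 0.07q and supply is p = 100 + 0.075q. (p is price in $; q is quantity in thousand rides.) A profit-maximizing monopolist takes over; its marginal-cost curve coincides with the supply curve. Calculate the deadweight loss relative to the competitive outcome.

$1791.09 thousand

Competitive equilibrium: 170 − 0.07q = 100 + 0.075q → q* = 482.7586, p* = 136.2069.
Marginal revenue: MR = 170 − 0.14q. Set MR = MC: 170 − 0.14q = 100 + 0.075q → q_m = 325.5814.
Price p_m = 170 − 0.07·325.5814 = 147.2093; MC(q_m) = 100 + 0.075·325.5814 = 124.4186.
Competitive q* = 482.7586, so Δq = 157.1772; wedge = 147.2093 − 124.4186 = 22.7907.
Welfare loss = ½ × 157.1772 × 22.7907 = $1791.09 thousand.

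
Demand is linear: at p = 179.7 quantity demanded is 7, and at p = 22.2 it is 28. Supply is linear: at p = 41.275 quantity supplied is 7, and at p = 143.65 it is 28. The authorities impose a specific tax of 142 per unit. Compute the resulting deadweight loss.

Demand slope = (22.2 − 179.7)/(28 − 7) = −7.5, so p = 232.2 − 7.5q.
Supply slope = (143.65 − 41.275)/(28 − 7) = 4.875, so p = 7.15 + 4.875q.
Competitive equilibrium: 232.2 − 7.5q = 7.15 + 4.875q → q* = 18.1859, p* = 95.8061.
With the tax, the buyer price exceeds the seller price by 142: (232.2 − 7.5q) − (7.15 + 4.875q) = 142 → q' = 6.7111.
Δq = 18.1859 − 6.7111 = 11.4748; the wedge equals the tax, 142.
DWL = ½ × 11.4748 × 142 = 814.71.

814.71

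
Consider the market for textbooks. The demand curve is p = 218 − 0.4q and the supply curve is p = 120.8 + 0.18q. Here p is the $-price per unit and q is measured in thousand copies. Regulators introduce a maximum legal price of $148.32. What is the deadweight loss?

Competitive equilibrium: 218 − 0.4q = 120.8 + 0.18q → q* = 167.5862, p* = 150.9655.
At the ceiling p = 148.32, quantity supplied = (148.32 − 120.8)/0.18 = 152.8889.
Willingness to pay at q' = 152.8889: 218 − 0.4·152.8889 = 156.8444.
Δq = 167.5862 − 152.8889 = 14.6973; wedge = 156.8444 − 148.32 = 8.5244.
The triangle = ½ × 14.6973 × 8.5244 = $62.64 thousand.

$62.64 thousand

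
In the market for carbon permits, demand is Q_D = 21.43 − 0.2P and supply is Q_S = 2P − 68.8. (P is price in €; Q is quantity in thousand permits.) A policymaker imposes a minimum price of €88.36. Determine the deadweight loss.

€246.58 thousand

In inverse form: demand P = 107.15 − 5Q, supply P = 34.4 + 0.5Q.
Competitive equilibrium: 107.15 − 5Q = 34.4 + 0.5Q → Q* = 13.22727, P* = 41.01364.
At the floor P = 88.36, quantity demanded = (107.15 − 88.36)/5 = 3.758.
Sellers' marginal cost at Q' = 3.758: 34.4 + 0.5·3.758 = 36.279.
ΔQ = 13.22727 − 3.758 = 9.46927; wedge = 88.36 − 36.279 = 52.081.
The triangle = ½ × 9.46927 × 52.081 = €246.58 thousand.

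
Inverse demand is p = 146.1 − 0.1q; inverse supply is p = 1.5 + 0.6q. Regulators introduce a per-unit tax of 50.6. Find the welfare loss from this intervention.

1828.83

Competitive equilibrium: 146.1 − 0.1q = 1.5 + 0.6q → q* = 206.5714, p* = 125.4429.
With the tax, the buyer price exceeds the seller price by 50.6: (146.1 − 0.1q) − (1.5 + 0.6q) = 50.6 → q' = 134.2857.
Δq = 206.5714 − 134.2857 = 72.2857; the wedge equals the tax, 50.6.
The triangle = ½ × 72.2857 × 50.6 = 1828.83.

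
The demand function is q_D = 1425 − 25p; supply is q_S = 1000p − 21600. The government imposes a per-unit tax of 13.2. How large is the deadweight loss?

2124.88

In inverse form: demand p = 57 − 0.04q, supply p = 21.6 + 0.001q.
Competitive equilibrium: 57 − 0.04q = 21.6 + 0.001q → q* = 863.4146, p* = 22.4634.
With the tax, the buyer price exceeds the seller price by 13.2: (57 − 0.04q) − (21.6 + 0.001q) = 13.2 → q' = 541.4634.
Δq = 863.4146 − 541.4634 = 321.9512; the wedge equals the tax, 13.2.
Welfare loss = ½ × 321.9512 × 13.2 = 2124.88.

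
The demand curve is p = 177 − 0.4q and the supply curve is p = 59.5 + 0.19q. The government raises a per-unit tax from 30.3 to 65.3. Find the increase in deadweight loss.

Competitive equilibrium: 177 − 0.4q = 59.5 + 0.19q → q* = 199.1525, p* = 97.339.
For a per-unit tax t: Δq = t/0.59, so DWL = ½·t·(t/0.59) = t²/1.18.
At t = 30.3: DWL = 778.042. At t = 65.3: DWL = 3613.636.
Increase = 3613.636 − 778.042 = 2835.59.

2835.59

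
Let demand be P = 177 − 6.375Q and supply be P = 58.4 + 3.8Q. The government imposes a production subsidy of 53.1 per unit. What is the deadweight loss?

138.56

Competitive equilibrium: 177 − 6.375Q = 58.4 + 3.8Q → Q* = 11.656, P* = 102.6929.
The subsidy lowers effective supply by 53.1: P = 5.3 + 3.8Q.
New quantity: 177 − 6.375Q = 5.3 + 3.8Q → Q' = 16.8747.
Overproduction ΔQ = 16.8747 − 11.656 = 5.2187; wedge = subsidy = 53.1.
The triangle = ½ × 5.2187 × 53.1 = 138.56.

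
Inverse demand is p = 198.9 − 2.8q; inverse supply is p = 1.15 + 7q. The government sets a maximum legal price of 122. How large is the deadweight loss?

Competitive equilibrium: 198.9 − 2.8q = 1.15 + 7q → q* = 20.1786, p* = 142.4.
At the ceiling p = 122, quantity supplied = (122 − 1.15)/7 = 17.2643.
Willingness to pay at q' = 17.2643: 198.9 − 2.8·17.2643 = 150.56.
Δq = 20.1786 − 17.2643 = 2.9143; wedge = 150.56 − 122 = 28.56.
Welfare loss = ½ × 2.9143 × 28.56 = 41.616.

41.616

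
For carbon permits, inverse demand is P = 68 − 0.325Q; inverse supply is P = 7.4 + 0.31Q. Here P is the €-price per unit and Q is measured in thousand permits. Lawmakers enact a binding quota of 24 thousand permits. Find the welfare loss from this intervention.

Competitive equilibrium: 68 − 0.325Q = 7.4 + 0.31Q → Q* = 95.4331, P* = 36.9843.
At Q = 24: demand price = 68 − 0.325·24 = 60.2; supply price = 7.4 + 0.31·24 = 14.84.
ΔQ = 95.4331 − 24 = 71.4331; wedge = 60.2 − 14.84 = 45.36.
The triangle = ½ × 71.4331 × 45.36 = €1620.10 thousand.

€1620.10 thousand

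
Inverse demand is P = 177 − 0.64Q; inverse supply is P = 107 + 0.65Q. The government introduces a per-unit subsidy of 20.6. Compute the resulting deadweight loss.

164.48

Competitive equilibrium: 177 − 0.64Q = 107 + 0.65Q → Q* = 54.2636, P* = 142.2713.
The subsidy lowers effective supply by 20.6: P = 86.4 + 0.65Q.
New quantity: 177 − 0.64Q = 86.4 + 0.65Q → Q' = 70.2326.
Overproduction ΔQ = 70.2326 − 54.2636 = 15.969; wedge = subsidy = 20.6.
DWL = ½ × 15.969 × 20.6 = 164.48.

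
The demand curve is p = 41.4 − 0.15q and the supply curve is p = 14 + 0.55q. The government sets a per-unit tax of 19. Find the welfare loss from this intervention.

257.86

Competitive equilibrium: 41.4 − 0.15q = 14 + 0.55q → q* = 39.1429, p* = 35.5286.
With the tax, the buyer price exceeds the seller price by 19: (41.4 − 0.15q) − (14 + 0.55q) = 19 → q' = 12.
Δq = 39.1429 − 12 = 27.1429; the wedge equals the tax, 19.
DWL = ½ × 27.1429 × 19 = 257.86.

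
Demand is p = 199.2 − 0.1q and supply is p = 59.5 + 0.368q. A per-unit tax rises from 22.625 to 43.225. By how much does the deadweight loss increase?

Competitive equilibrium: 199.2 − 0.1q = 59.5 + 0.368q → q* = 298.5043, p* = 169.3496.
For a per-unit tax t: Δq = t/0.468, so DWL = ½·t·(t/0.468) = t²/0.936.
At t = 22.625: DWL = 546.892. At t = 43.225: DWL = 1996.155.
Increase = 1996.155 − 546.892 = 1449.26.

1449.26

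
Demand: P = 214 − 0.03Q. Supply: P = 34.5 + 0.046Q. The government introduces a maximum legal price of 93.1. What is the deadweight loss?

Competitive equilibrium: 214 − 0.03Q = 34.5 + 0.046Q → Q* = 2361.84211, P* = 143.14474.
At the ceiling P = 93.1, quantity supplied = (93.1 − 34.5)/0.046 = 1273.91304.
Willingness to pay at Q' = 1273.91304: 214 − 0.03·1273.91304 = 175.78261.
ΔQ = 2361.84211 − 1273.91304 = 1087.92907; wedge = 175.78261 − 93.1 = 82.68261.
Welfare loss = ½ × 1087.92907 × 82.68261 = 44976.41.

44976.41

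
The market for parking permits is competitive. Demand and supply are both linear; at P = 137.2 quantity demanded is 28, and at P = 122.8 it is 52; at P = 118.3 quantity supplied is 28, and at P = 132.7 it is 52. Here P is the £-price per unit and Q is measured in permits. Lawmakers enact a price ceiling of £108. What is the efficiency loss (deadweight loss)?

£650.10

Demand slope = (122.8 − 137.2)/(52 − 28) = −0.6, so P = 154 − 0.6Q.
Supply slope = (132.7 − 118.3)/(52 − 28) = 0.6, so P = 101.5 + 0.6Q.
Competitive equilibrium: 154 − 0.6Q = 101.5 + 0.6Q → Q* = 43.75, P* = 127.75.
At the ceiling P = 108, quantity supplied = (108 − 101.5)/0.6 = 10.8333.
Willingness to pay at Q' = 10.8333: 154 − 0.6·10.8333 = 147.5.
ΔQ = 43.75 − 10.8333 = 32.9167; wedge = 147.5 − 108 = 39.5.
DWL = ½ × 32.9167 × 39.5 = £650.10.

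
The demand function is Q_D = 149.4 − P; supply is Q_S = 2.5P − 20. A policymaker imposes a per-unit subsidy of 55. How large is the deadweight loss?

In inverse form: demand P = 149.4 − Q, supply P = 8 + 0.4Q.
Competitive equilibrium: 149.4 − Q = 8 + 0.4Q → Q* = 101, P* = 48.4.
The subsidy lowers effective supply by 55: P = 0.4Q − 47.
New quantity: 149.4 − Q = 0.4Q − 47 → Q' = 140.2857.
Overproduction ΔQ = 140.2857 − 101 = 39.2857; wedge = subsidy = 55.
Welfare loss = ½ × 39.2857 × 55 = 1080.36.

1080.36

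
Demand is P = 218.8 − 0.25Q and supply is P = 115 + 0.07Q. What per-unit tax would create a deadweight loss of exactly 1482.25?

Competitive equilibrium: 218.8 − 0.25Q = 115 + 0.07Q → Q* = 324.375, P* = 137.7063.
A tax t gives ΔQ = t/0.32 and wedge t, so DWL = t²/0.64.
t²/0.64 = 1482.25 → t² = 948.64 → t = 30.8.

30.8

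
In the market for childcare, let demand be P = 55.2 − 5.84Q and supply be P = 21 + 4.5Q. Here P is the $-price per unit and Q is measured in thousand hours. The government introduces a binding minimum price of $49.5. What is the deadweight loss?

Competitive equilibrium: 55.2 − 5.84Q = 21 + 4.5Q → Q* = 3.3075, P* = 35.8839.
At the floor P = 49.5, quantity demanded = (55.2 − 49.5)/5.84 = 0.976.
Sellers' marginal cost at Q' = 0.976: 21 + 4.5·0.976 = 25.392.
ΔQ = 3.3075 − 0.976 = 2.3315; wedge = 49.5 − 25.392 = 24.108.
DWL = ½ × 2.3315 × 24.108 = $28.10 thousand.

$28.10 thousand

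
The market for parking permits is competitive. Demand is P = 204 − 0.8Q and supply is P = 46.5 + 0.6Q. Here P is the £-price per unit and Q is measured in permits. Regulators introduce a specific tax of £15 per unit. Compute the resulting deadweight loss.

Competitive equilibrium: 204 − 0.8Q = 46.5 + 0.6Q → Q* = 112.5, P* = 114.
With the tax, the buyer price exceeds the seller price by 15: (204 − 0.8Q) − (46.5 + 0.6Q) = 15 → Q' = 101.7857.
ΔQ = 112.5 − 101.7857 = 10.7143; the wedge equals the tax, 15.
DWL = ½ × 10.7143 × 15 = £80.36.

£80.36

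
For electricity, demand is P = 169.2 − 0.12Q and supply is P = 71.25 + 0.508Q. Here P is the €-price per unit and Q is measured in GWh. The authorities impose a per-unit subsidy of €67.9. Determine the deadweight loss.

€3670.71

Competitive equilibrium: 169.2 − 0.12Q = 71.25 + 0.508Q → Q* = 155.9713, P* = 150.4834.
The subsidy lowers effective supply by 67.9: P = 3.35 + 0.508Q.
New quantity: 169.2 − 0.12Q = 3.35 + 0.508Q → Q' = 264.0924.
Overproduction ΔQ = 264.0924 − 155.9713 = 108.1211; wedge = subsidy = 67.9.
DWL = ½ × 108.1211 × 67.9 = €3670.71.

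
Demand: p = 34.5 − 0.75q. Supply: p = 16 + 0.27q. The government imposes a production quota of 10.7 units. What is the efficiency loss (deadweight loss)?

28.21

Competitive equilibrium: 34.5 − 0.75q = 16 + 0.27q → q* = 18.1373, p* = 20.8971.
At q = 10.7: demand price = 34.5 − 0.75·10.7 = 26.475; supply price = 16 + 0.27·10.7 = 18.889.
Δq = 18.1373 − 10.7 = 7.4373; wedge = 26.475 − 18.889 = 7.586.
The triangle = ½ × 7.4373 × 7.586 = 28.21.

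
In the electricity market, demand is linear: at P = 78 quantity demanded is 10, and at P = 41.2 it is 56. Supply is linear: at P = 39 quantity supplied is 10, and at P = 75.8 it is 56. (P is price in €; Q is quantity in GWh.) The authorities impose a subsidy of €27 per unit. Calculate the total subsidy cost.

€1383.75

Demand slope = (41.2 − 78)/(56 − 10) = −0.8, so P = 86 − 0.8Q.
Supply slope = (75.8 − 39)/(56 − 10) = 0.8, so P = 31 + 0.8Q.
Competitive equilibrium: 86 − 0.8Q = 31 + 0.8Q → Q* = 34.375, P* = 58.5.
The subsidy lowers effective supply by 27: P = 4 + 0.8Q.
New quantity: 86 − 0.8Q = 4 + 0.8Q → Q' = 51.25.
Total subsidy cost = 27 × 51.25 = €1383.75.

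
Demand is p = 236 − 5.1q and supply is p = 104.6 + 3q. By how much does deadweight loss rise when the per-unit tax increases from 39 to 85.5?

Competitive equilibrium: 236 − 5.1q = 104.6 + 3q → q* = 16.2222, p* = 153.2667.
For a per-unit tax t: Δq = t/8.1, so DWL = ½·t·(t/8.1) = t²/16.2.
At t = 39: DWL = 93.889. At t = 85.5: DWL = 451.25.
Increase = 451.25 − 93.889 = 357.36.

357.36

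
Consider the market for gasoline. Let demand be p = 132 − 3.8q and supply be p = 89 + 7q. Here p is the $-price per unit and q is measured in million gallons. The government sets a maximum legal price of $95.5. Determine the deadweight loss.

Competitive equilibrium: 132 − 3.8q = 89 + 7q → q* = 3.9815, p* = 116.8704.
At the ceiling p = 95.5, quantity supplied = (95.5 − 89)/7 = 0.9286.
Willingness to pay at q' = 0.9286: 132 − 3.8·0.9286 = 128.4713.
Δq = 3.9815 − 0.9286 = 3.0529; wedge = 128.4713 − 95.5 = 32.9713.
The triangle = ½ × 3.0529 × 32.9713 = $50.33 million.

$50.33 million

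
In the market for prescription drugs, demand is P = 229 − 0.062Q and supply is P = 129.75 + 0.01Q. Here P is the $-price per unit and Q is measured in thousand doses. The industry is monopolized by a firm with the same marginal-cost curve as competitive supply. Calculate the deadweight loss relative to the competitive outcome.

$14644.42 thousand

Competitive equilibrium: 229 − 0.062Q = 129.75 + 0.01Q → Q* = 1378.47222, P* = 143.53472.
Marginal revenue: MR = 229 − 0.124Q. Set MR = MC: 229 − 0.124Q = 129.75 + 0.01Q → Q_m = 740.67164.
Price P_m = 229 − 0.062·740.67164 = 183.07836; MC(Q_m) = 129.75 + 0.01·740.67164 = 137.15672.
Competitive Q* = 1378.47222, so ΔQ = 637.80058; wedge = 183.07836 − 137.15672 = 45.92164.
The triangle = ½ × 637.80058 × 45.92164 = $14644.42 thousand.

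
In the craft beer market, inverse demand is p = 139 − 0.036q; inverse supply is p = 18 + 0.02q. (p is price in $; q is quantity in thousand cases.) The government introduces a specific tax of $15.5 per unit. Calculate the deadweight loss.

$2145.09 thousand

Competitive equilibrium: 139 − 0.036q = 18 + 0.02q → q* = 2160.7143, p* = 61.2143.
With the tax, the buyer price exceeds the seller price by 15.5: (139 − 0.036q) − (18 + 0.02q) = 15.5 → q' = 1883.9286.
Δq = 2160.7143 − 1883.9286 = 276.7857; the wedge equals the tax, 15.5.
Deadweight loss = ½ × 276.7857 × 15.5 = $2145.09 thousand.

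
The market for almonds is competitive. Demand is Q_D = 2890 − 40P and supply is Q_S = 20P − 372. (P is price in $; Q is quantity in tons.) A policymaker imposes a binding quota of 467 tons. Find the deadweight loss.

$2312.60

In inverse form: demand P = 72.25 − 0.025Q, supply P = 18.6 + 0.05Q.
Competitive equilibrium: 72.25 − 0.025Q = 18.6 + 0.05Q → Q* = 715.3333, P* = 54.3667.
At Q = 467: demand price = 72.25 − 0.025·467 = 60.575; supply price = 18.6 + 0.05·467 = 41.95.
ΔQ = 715.3333 − 467 = 248.3333; wedge = 60.575 − 41.95 = 18.625.
DWL = ½ × 248.3333 × 18.625 = $2312.60.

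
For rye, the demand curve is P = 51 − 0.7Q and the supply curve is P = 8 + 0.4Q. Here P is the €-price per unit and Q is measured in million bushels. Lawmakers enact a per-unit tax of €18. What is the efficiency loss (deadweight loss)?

Competitive equilibrium: 51 − 0.7Q = 8 + 0.4Q → Q* = 39.0909, P* = 23.6364.
With the tax, the buyer price exceeds the seller price by 18: (51 − 0.7Q) − (8 + 0.4Q) = 18 → Q' = 22.7273.
ΔQ = 39.0909 − 22.7273 = 16.3636; the wedge equals the tax, 18.
Deadweight loss = ½ × 16.3636 × 18 = €147.27 million.

€147.27 million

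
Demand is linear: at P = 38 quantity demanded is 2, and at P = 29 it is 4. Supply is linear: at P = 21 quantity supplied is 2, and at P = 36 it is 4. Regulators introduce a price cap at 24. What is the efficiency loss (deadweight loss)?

Demand slope = (29 − 38)/(4 − 2) = −4.5, so P = 47 − 4.5Q.
Supply slope = (36 − 21)/(4 − 2) = 7.5, so P = 6 + 7.5Q.
Competitive equilibrium: 47 − 4.5Q = 6 + 7.5Q → Q* = 3.4167, P* = 31.625.
At the ceiling P = 24, quantity supplied = (24 − 6)/7.5 = 2.4.
Willingness to pay at Q' = 2.4: 47 − 4.5·2.4 = 36.2.
ΔQ = 3.4167 − 2.4 = 1.0167; wedge = 36.2 − 24 = 12.2.
DWL = ½ × 1.0167 × 12.2 = 6.20.

6.20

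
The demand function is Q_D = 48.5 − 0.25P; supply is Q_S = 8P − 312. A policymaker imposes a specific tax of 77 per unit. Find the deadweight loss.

718.67

In inverse form: demand P = 194 − 4Q, supply P = 39 + 0.125Q.
Competitive equilibrium: 194 − 4Q = 39 + 0.125Q → Q* = 37.5758, P* = 43.697.
With the tax, the buyer price exceeds the seller price by 77: (194 − 4Q) − (39 + 0.125Q) = 77 → Q' = 18.9091.
ΔQ = 37.5758 − 18.9091 = 18.6667; the wedge equals the tax, 77.
Deadweight loss = ½ × 18.6667 × 77 = 718.67.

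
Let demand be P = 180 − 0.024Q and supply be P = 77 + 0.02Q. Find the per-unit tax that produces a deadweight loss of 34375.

55

Competitive equilibrium: 180 − 0.024Q = 77 + 0.02Q → Q* = 2340.9091, P* = 123.8182.
A tax t gives ΔQ = t/0.044 and wedge t, so DWL = t²/0.088.
t²/0.088 = 34375 → t² = 3025 → t = 55.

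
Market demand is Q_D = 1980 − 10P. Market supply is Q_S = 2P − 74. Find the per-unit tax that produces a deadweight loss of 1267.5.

In inverse form: demand P = 198 − 0.1Q, supply P = 37 + 0.5Q.
Competitive equilibrium: 198 − 0.1Q = 37 + 0.5Q → Q* = 268.3333, P* = 171.1667.
A tax t gives ΔQ = t/0.6 and wedge t, so DWL = t²/1.2.
t²/1.2 = 1267.5 → t² = 1521 → t = 39.

39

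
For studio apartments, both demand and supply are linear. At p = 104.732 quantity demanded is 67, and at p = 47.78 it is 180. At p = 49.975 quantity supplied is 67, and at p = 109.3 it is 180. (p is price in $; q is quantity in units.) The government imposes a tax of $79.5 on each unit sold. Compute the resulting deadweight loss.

$3071.06

Demand slope = (47.78 − 104.732)/(180 − 67) = −0.504, so p = 138.5 − 0.504q.
Supply slope = (109.3 − 49.975)/(180 − 67) = 0.525, so p = 14.8 + 0.525q.
Competitive equilibrium: 138.5 − 0.504q = 14.8 + 0.525q → q* = 120.2138, p* = 77.91224.
With the tax, the buyer price exceeds the seller price by 79.5: (138.5 − 0.504q) − (14.8 + 0.525q) = 79.5 → q' = 42.95432.
Δq = 120.2138 − 42.95432 = 77.25948; the wedge equals the tax, 79.5.
Welfare loss = ½ × 77.25948 × 79.5 = $3071.06.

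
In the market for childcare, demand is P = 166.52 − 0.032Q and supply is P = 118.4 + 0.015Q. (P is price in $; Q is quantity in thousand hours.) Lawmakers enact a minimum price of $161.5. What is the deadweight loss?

Competitive equilibrium: 166.52 − 0.032Q = 118.4 + 0.015Q → Q* = 1023.82979, P* = 133.75745.
At the floor P = 161.5, quantity demanded = (166.52 − 161.5)/0.032 = 156.875.
Sellers' marginal cost at Q' = 156.875: 118.4 + 0.015·156.875 = 120.75313.
ΔQ = 1023.82979 − 156.875 = 866.95479; wedge = 161.5 − 120.75313 = 40.74687.
The triangle = ½ × 866.95479 × 40.74687 = $17662.85 thousand.

$17662.85 thousand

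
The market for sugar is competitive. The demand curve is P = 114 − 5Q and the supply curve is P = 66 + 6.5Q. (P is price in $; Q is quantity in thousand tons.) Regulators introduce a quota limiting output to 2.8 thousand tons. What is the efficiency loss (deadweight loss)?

Competitive equilibrium: 114 − 5Q = 66 + 6.5Q → Q* = 4.1739, P* = 93.1304.
At Q = 2.8: demand price = 114 − 5·2.8 = 100; supply price = 66 + 6.5·2.8 = 84.2.
ΔQ = 4.1739 − 2.8 = 1.3739; wedge = 100 − 84.2 = 15.8.
Deadweight loss = ½ × 1.3739 × 15.8 = $10.85 thousand.

$10.85 thousand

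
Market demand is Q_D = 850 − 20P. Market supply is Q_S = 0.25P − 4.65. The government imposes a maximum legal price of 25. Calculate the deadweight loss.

In inverse form: demand P = 42.5 − 0.05Q, supply P = 18.6 + 4Q.
Competitive equilibrium: 42.5 − 0.05Q = 18.6 + 4Q → Q* = 5.9012, P* = 42.2049.
At the ceiling P = 25, quantity supplied = (25 − 18.6)/4 = 1.6.
Willingness to pay at Q' = 1.6: 42.5 − 0.05·1.6 = 42.42.
ΔQ = 5.9012 − 1.6 = 4.3012; wedge = 42.42 − 25 = 17.42.
DWL = ½ × 4.3012 × 17.42 = 37.46.

37.46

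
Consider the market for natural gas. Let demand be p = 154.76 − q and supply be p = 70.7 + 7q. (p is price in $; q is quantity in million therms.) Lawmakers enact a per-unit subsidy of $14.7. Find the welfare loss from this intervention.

$13.51 million

Competitive equilibrium: 154.76 − q = 70.7 + 7q → q* = 10.5075, p* = 144.2525.
The subsidy lowers effective supply by 14.7: p = 56 + 7q.
New quantity: 154.76 − q = 56 + 7q → q' = 12.345.
Overproduction Δq = 12.345 − 10.5075 = 1.8375; wedge = subsidy = 14.7.
Welfare loss = ½ × 1.8375 × 14.7 = $13.51 million.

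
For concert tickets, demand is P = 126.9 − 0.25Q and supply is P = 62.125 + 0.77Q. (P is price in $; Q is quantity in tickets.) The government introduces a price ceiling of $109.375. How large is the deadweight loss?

$2.34

Competitive equilibrium: 126.9 − 0.25Q = 62.125 + 0.77Q → Q* = 63.5049, P* = 111.0238.
At the ceiling P = 109.375, quantity supplied = (109.375 − 62.125)/0.77 = 61.3636.
Willingness to pay at Q' = 61.3636: 126.9 − 0.25·61.3636 = 111.5591.
ΔQ = 63.5049 − 61.3636 = 2.1413; wedge = 111.5591 − 109.375 = 2.1841.
The triangle = ½ × 2.1413 × 2.1841 = $2.34.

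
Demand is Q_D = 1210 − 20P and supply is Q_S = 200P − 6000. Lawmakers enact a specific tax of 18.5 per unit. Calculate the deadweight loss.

3111.36

In inverse form: demand P = 60.5 − 0.05Q, supply P = 30 + 0.005Q.
Competitive equilibrium: 60.5 − 0.05Q = 30 + 0.005Q → Q* = 554.5455, P* = 32.7727.
With the tax, the buyer price exceeds the seller price by 18.5: (60.5 − 0.05Q) − (30 + 0.005Q) = 18.5 → Q' = 218.1818.
ΔQ = 554.5455 − 218.1818 = 336.3637; the wedge equals the tax, 18.5.
Deadweight loss = ½ × 336.3637 × 18.5 = 3111.36.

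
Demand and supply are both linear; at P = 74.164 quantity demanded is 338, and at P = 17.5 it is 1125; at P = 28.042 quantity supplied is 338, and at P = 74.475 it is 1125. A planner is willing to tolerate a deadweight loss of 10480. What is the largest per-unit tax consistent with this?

Demand slope = (17.5 − 74.164)/(1125 − 338) = −0.072, so P = 98.5 − 0.072Q.
Supply slope = (74.475 − 28.042)/(1125 − 338) = 0.059, so P = 8.1 + 0.059Q.
Competitive equilibrium: 98.5 − 0.072Q = 8.1 + 0.059Q → Q* = 690.0763, P* = 48.8145.
A tax t gives ΔQ = t/0.131 and wedge t, so DWL = t²/0.262.
t²/0.262 = 10480 → t² = 2745.76 → t = 52.4.

52.4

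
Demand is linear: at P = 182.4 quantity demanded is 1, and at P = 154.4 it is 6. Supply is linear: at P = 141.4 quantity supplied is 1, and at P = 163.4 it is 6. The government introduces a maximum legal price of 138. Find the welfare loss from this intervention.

118.72

Demand slope = (154.4 − 182.4)/(6 − 1) = −5.6, so P = 188 − 5.6Q.
Supply slope = (163.4 − 141.4)/(6 − 1) = 4.4, so P = 137 + 4.4Q.
Competitive equilibrium: 188 − 5.6Q = 137 + 4.4Q → Q* = 5.1, P* = 159.44.
At the ceiling P = 138, quantity supplied = (138 − 137)/4.4 = 0.2273.
Willingness to pay at Q' = 0.2273: 188 − 5.6·0.2273 = 186.7271.
ΔQ = 5.1 − 0.2273 = 4.8727; wedge = 186.7271 − 138 = 48.7271.
The triangle = ½ × 4.8727 × 48.7271 = 118.72.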